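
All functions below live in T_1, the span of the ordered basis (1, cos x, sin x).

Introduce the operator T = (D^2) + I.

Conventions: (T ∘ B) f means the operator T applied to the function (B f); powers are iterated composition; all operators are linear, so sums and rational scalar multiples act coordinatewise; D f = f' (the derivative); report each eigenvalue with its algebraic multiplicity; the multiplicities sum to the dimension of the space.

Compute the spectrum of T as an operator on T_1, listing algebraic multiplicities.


λ = 0 (multiplicity 2), λ = 1 (multiplicity 1)

image of 1: 1
image of cos x: 0
image of sin x: 0
the matrix is diagonal; its diagonal is (1, 0, 0)
for a triangular matrix the eigenvalues are the diagonal entries, with algebraic multiplicity their repetition count


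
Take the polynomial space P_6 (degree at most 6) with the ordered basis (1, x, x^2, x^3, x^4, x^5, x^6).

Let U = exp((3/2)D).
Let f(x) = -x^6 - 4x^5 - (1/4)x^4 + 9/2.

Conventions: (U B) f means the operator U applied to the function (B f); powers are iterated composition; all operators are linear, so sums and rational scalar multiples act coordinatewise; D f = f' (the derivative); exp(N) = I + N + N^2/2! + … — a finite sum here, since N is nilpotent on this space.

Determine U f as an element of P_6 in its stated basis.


g(x) = -x^6 - 13x^5 - 64x^4 - 159x^3 - (3429/16)x^2 - (2403/16)x - 1233/32

order-1 term: -9x^5 - 30x^4 - (3/2)x^3
order-2 term: -(135/4)x^4 - 90x^3 - (27/8)x^2
order-3 term: -(135/2)x^3 - 135x^2 - (27/8)x
order-4 term: -(1215/16)x^2 - (405/4)x - 81/64
order-5 term: -(729/16)x - 243/8
order-6 term: -729/64
the series for exp((3/2)D) f terminates at order 6
exp((3/2)D) f = -x^6 - 13x^5 - 64x^4 - 159x^3 - (3429/16)x^2 - (2403/16)x - 1233/32


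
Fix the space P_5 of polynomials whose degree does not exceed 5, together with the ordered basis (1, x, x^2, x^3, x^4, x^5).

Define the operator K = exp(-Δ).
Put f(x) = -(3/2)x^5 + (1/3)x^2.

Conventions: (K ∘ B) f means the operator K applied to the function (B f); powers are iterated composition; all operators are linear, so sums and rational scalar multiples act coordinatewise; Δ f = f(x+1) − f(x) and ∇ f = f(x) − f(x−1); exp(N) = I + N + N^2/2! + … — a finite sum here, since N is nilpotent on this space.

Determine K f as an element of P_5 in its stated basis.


order-1 term: (15/2)x^4 + 15x^3 + 15x^2 + (41/6)x + 7/6
order-2 term: -15x^3 - 45x^2 - (105/2)x - 133/6
order-3 term: 15x^2 + 45x + 75/2
order-4 term: -(15/2)x - 15
order-5 term: 3/2
the series for exp(-Δ) f terminates at order 5
exp(-Δ) f = -(3/2)x^5 + (15/2)x^4 - (44/3)x^2 - (49/6)x + 3

the result is g(x) = -(3/2)x^5 + (15/2)x^4 - (44/3)x^2 - (49/6)x + 3


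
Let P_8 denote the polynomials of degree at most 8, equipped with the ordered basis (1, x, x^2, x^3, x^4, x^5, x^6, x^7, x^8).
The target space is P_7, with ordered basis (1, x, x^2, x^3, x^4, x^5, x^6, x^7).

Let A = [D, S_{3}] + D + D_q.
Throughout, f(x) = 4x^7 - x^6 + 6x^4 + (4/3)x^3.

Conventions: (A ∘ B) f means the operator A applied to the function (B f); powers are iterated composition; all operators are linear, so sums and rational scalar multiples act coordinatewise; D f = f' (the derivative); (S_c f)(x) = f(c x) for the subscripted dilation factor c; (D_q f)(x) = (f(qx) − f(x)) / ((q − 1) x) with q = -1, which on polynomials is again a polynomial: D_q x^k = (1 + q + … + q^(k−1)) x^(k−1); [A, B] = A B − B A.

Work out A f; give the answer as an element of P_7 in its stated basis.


the image equals g(x) = 40856x^6 - 2922x^5 + 1320x^3 + (232/3)x^2

S_{3} f = 8748x^7 - 729x^6 + 486x^4 + 36x^3
D S_{3} f = 61236x^6 - 4374x^5 + 1944x^3 + 108x^2
D f = 28x^6 - 6x^5 + 24x^3 + 4x^2
S_{3} D f = 20412x^6 - 1458x^5 + 648x^3 + 36x^2
[D, S_{3}] f = 40824x^6 - 2916x^5 + 1296x^3 + 72x^2
D f = 28x^6 - 6x^5 + 24x^3 + 4x^2
D_q f = 4x^6 + (4/3)x^2
([D, S_{3}] + D + D_q) f = 40856x^6 - 2922x^5 + 1320x^3 + (232/3)x^2


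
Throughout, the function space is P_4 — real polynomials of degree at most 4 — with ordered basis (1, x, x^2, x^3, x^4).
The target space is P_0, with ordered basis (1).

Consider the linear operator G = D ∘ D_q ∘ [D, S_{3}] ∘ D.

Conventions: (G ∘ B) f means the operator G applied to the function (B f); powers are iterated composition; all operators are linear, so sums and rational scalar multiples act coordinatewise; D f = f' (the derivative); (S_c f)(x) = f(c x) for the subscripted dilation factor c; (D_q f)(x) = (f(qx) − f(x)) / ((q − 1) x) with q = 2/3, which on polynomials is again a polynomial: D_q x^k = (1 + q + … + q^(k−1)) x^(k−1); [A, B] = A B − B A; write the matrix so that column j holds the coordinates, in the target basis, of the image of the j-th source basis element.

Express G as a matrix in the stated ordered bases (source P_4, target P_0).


image of 1: 0
image of x: 0
image of x^2: 0
image of x^3: 0
image of x^4: 360
each image's coordinates form column j of the matrix

the matrix is [[0, 0, 0, 0, 360]] (rows listed top to bottom)


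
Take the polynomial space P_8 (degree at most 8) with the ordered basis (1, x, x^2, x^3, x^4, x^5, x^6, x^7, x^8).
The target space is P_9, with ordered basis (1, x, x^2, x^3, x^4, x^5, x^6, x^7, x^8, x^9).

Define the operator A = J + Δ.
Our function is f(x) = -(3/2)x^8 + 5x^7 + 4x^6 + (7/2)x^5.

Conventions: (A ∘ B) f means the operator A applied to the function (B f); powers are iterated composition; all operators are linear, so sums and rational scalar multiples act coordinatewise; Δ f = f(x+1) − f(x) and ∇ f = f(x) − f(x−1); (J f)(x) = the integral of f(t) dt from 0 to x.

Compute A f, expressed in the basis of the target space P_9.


the image equals g(x) = -(1/6)x^9 + (5/8)x^8 - (80/7)x^7 - (77/12)x^6 + 45x^5 + (295/2)x^4 + 206x^3 + 158x^2 + (129/2)x + 11

J f = -(1/6)x^9 + (5/8)x^8 + (4/7)x^7 + (7/12)x^6
Δ f = -12x^7 - 7x^6 + 45x^5 + (295/2)x^4 + 206x^3 + 158x^2 + (129/2)x + 11
(J + Δ) f = -(1/6)x^9 + (5/8)x^8 - (80/7)x^7 - (77/12)x^6 + 45x^5 + (295/2)x^4 + 206x^3 + 158x^2 + (129/2)x + 11


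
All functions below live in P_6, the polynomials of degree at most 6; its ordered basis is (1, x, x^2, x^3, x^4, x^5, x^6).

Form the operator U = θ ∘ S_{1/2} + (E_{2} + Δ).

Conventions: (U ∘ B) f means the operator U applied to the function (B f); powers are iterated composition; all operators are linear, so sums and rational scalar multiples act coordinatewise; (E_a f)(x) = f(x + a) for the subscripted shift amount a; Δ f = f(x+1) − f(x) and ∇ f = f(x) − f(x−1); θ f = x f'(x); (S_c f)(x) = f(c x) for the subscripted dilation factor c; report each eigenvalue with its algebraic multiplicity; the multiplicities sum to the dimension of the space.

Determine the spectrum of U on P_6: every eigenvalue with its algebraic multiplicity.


λ = 1 (multiplicity 1), λ = 35/32 (multiplicity 1), λ = 37/32 (multiplicity 1), λ = 5/4 (multiplicity 1), λ = 11/8 (multiplicity 1), λ = 3/2 (multiplicity 2)

image of 1: 1
image of x: (3/2)x + 3
image of x^2: (3/2)x^2 + 6x + 5
image of x^3: (11/8)x^3 + 9x^2 + 15x + 9
image of x^4: (5/4)x^4 + 12x^3 + 30x^2 + 36x + 17
image of x^5: (37/32)x^5 + 15x^4 + 50x^3 + 90x^2 + 85x + 33
image of x^6: (35/32)x^6 + 18x^5 + 75x^4 + 180x^3 + 255x^2 + 198x + 65
the matrix is upper triangular; its diagonal is (1, 3/2, 3/2, 11/8, 5/4, 37/32, 35/32)
for a triangular matrix the eigenvalues are the diagonal entries, with algebraic multiplicity their repetition count


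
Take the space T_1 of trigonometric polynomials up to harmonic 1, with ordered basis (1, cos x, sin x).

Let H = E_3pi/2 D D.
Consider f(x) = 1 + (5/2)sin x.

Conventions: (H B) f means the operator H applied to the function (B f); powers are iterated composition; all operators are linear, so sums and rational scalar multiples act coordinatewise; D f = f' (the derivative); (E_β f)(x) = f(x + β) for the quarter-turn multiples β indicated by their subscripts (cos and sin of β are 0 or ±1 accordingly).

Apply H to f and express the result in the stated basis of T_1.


D f = (5/2)cos x
D D f = -(5/2)sin x
E_3pi/2 D D f = (5/2)cos x

g(x) = (5/2)cos x


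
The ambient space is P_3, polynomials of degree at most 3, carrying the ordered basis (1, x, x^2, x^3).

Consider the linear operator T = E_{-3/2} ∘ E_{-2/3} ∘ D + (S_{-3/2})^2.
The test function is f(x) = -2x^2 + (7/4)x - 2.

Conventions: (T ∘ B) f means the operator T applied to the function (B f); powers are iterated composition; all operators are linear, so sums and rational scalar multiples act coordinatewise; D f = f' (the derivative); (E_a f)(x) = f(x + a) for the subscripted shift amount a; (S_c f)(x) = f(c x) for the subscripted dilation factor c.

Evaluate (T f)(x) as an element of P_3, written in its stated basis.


D f = -4x + 7/4
E_{-2/3} D f = -4x + 53/12
E_{-3/2} E_{-2/3} D f = -4x + 125/12
S_{-3/2} f = -(9/2)x^2 - (21/8)x - 2
S_{-3/2} S_{-3/2} f = -(81/8)x^2 + (63/16)x - 2
(E_{-3/2} ∘ E_{-2/3} ∘ D + (S_{-3/2})^2) f = -(81/8)x^2 - (1/16)x + 101/12

the result is g(x) = -(81/8)x^2 - (1/16)x + 101/12


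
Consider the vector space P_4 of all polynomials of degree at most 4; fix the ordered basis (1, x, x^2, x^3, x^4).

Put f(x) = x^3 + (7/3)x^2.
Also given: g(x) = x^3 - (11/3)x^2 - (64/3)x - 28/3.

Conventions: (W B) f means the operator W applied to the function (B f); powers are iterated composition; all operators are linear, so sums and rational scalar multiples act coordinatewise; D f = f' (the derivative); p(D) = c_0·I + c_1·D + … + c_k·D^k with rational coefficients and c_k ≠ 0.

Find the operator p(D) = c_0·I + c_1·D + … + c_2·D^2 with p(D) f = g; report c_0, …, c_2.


c_0 = 1, c_1 = -2, c_2 = -2

D^0 f = x^3 + (7/3)x^2
D^1 f = 3x^2 + (14/3)x
D^2 f = 6x + 14/3
matching coefficients of g against c_0 f + c_1 Df + … from the top degree down determines the c_i
solution: c_0 = 1, c_1 = -2, c_2 = -2


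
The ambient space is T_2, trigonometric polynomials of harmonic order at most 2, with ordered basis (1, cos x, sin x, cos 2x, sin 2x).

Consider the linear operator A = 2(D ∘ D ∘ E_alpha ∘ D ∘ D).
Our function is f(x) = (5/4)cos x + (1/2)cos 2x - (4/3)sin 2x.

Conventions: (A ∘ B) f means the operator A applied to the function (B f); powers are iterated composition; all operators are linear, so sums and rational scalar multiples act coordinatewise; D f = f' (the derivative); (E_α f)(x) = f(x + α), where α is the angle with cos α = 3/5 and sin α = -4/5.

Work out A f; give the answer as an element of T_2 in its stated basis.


the image equals g(x) = (3/2)cos x + 2sin x + (912/25)cos 2x + (2048/75)sin 2x

D f = -(5/4)sin x - (8/3)cos 2x - sin 2x
D D f = -(5/4)cos x - 2cos 2x + (16/3)sin 2x
E_alpha D D f = -(3/4)cos x - sin x - (114/25)cos 2x - (256/75)sin 2x
D (E_alpha ∘ D ∘ D) f = -cos x + (3/4)sin x - (512/75)cos 2x + (228/25)sin 2x
D D (E_alpha ∘ D ∘ D) f = (3/4)cos x + sin x + (456/25)cos 2x + (1024/75)sin 2x
(2(D ∘ D ∘ E_alpha ∘ D ∘ D)) f = (3/2)cos x + 2sin x + (912/25)cos 2x + (2048/75)sin 2x


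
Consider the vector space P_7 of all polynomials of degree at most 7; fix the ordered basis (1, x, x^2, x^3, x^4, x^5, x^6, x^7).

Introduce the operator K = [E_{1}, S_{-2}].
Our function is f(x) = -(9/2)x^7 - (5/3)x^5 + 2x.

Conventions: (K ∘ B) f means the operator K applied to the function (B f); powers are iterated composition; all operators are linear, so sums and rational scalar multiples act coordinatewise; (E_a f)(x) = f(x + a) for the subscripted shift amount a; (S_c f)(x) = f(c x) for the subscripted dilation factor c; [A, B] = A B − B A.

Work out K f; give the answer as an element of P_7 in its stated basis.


S_{-2} f = 576x^7 + (160/3)x^5 - 4x
E_{1} S_{-2} f = 576x^7 + 4032x^6 + (36448/3)x^5 + (61280/3)x^4 + (62080/3)x^3 + (37888/3)x^2 + (12884/3)x + 1876/3
E_{1} f = -(9/2)x^7 - (63/2)x^6 - (577/6)x^5 - (995/6)x^4 - (1045/6)x^3 - (667/6)x^2 - (227/6)x - 25/6
S_{-2} E_{1} f = 576x^7 - 2016x^6 + (9232/3)x^5 - (7960/3)x^4 + (4180/3)x^3 - (1334/3)x^2 + (227/3)x - 25/6
[E_{1}, S_{-2}] f = 6048x^6 + 9072x^5 + 23080x^4 + 19300x^3 + 13074x^2 + 4219x + 1259/2

the result is g(x) = 6048x^6 + 9072x^5 + 23080x^4 + 19300x^3 + 13074x^2 + 4219x + 1259/2


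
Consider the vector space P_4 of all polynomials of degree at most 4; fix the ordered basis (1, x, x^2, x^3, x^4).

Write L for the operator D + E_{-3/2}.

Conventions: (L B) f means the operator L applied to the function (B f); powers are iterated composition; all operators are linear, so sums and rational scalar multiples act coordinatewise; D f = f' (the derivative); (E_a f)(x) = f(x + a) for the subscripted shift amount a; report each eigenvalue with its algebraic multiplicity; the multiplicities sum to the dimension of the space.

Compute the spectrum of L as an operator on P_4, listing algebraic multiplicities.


image of 1: 1
image of x: x - 1/2
image of x^2: x^2 - x + 9/4
image of x^3: x^3 - (3/2)x^2 + (27/4)x - 27/8
image of x^4: x^4 - 2x^3 + (27/2)x^2 - (27/2)x + 81/16
the matrix is upper triangular; its diagonal is (1, 1, 1, 1, 1)
for a triangular matrix the eigenvalues are the diagonal entries, with algebraic multiplicity their repetition count

λ = 1 (multiplicity 5)


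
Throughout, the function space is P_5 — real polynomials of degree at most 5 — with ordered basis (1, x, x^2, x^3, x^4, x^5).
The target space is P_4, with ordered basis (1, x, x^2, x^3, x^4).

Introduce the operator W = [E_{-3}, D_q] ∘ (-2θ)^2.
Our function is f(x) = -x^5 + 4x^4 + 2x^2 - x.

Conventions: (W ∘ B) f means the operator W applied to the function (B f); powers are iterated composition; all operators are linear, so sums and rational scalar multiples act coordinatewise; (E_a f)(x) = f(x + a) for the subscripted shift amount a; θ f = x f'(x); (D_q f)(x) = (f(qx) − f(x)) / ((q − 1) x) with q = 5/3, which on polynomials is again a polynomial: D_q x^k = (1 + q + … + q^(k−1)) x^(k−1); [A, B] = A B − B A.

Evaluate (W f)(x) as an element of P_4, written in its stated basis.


θ f = -5x^5 + 16x^4 + 4x^2 - x
(-2θ) f = 10x^5 - 32x^4 - 8x^2 + 2x
θ (-2θ) f = 50x^5 - 128x^4 - 16x^2 + 2x
(-2θ) (-2θ) f = -100x^5 + 256x^4 + 32x^2 - 4x
D_q (-2θ)^2 f = -(144100/81)x^4 + (69632/27)x^3 + (256/3)x - 4
E_{-3} D_q (-2θ)^2 f = -(144100/81)x^4 + (215344/9)x^3 - (357832/3)x^2 + (785552/3)x - 213992
E_{-3} (-2θ)^2 f = -100x^5 + 1756x^4 - 12072x^3 + 40856x^2 - 68344x + 45336
D_q E_{-3} (-2θ)^2 f = -(144100/81)x^4 + (477632/27)x^3 - (197176/3)x^2 + (326848/3)x - 68344
[E_{-3}, D_q] (-2θ)^2 f = (168400/27)x^3 - 53552x^2 + (458704/3)x - 145648

g(x) = (168400/27)x^3 - 53552x^2 + (458704/3)x - 145648


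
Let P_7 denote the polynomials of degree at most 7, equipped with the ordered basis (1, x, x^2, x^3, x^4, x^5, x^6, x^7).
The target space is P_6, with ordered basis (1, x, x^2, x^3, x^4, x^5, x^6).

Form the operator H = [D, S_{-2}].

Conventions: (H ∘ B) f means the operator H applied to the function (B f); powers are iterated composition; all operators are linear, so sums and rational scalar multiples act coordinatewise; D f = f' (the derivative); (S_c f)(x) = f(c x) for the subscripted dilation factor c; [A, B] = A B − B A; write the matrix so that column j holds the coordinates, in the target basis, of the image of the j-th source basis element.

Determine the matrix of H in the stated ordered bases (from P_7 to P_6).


image of 1: 0
image of x: -3
image of x^2: 12x
image of x^3: -36x^2
image of x^4: 96x^3
image of x^5: -240x^4
image of x^6: 576x^5
image of x^7: -1344x^6
each image's coordinates form column j of the matrix

the matrix is [[0, -3, 0, 0, 0, 0, 0, 0]; [0, 0, 12, 0, 0, 0, 0, 0]; [0, 0, 0, -36, 0, 0, 0, 0]; [0, 0, 0, 0, 96, 0, 0, 0]; [0, 0, 0, 0, 0, -240, 0, 0]; [0, 0, 0, 0, 0, 0, 576, 0]; [0, 0, 0, 0, 0, 0, 0, -1344]] (rows listed top to bottom)


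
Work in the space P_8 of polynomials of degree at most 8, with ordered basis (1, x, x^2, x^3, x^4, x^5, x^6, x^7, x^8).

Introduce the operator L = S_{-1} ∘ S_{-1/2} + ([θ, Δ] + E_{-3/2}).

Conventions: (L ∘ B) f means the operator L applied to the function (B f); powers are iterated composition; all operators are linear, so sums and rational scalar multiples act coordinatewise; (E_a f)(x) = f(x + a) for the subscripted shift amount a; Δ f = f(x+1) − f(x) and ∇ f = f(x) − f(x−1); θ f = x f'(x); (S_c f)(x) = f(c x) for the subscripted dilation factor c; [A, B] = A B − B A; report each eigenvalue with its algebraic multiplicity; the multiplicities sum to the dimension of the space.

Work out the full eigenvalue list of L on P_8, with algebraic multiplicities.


image of 1: 2
image of x: (3/2)x - 5/2
image of x^2: (5/4)x^2 - 5x + 1/4
image of x^3: (9/8)x^3 - (15/2)x^2 + (3/4)x - 51/8
image of x^4: (17/16)x^4 - 10x^3 + (3/2)x^2 - (51/2)x + 17/16
image of x^5: (33/32)x^5 - (25/2)x^4 + (5/2)x^3 - (255/4)x^2 + (85/16)x - 403/32
image of x^6: (65/64)x^6 - 15x^5 + (15/4)x^4 - (255/2)x^3 + (255/16)x^2 - (1209/16)x + 345/64
image of x^7: (129/128)x^7 - (35/2)x^6 + (21/4)x^5 - (1785/8)x^4 + (595/16)x^3 - (8463/32)x^2 + (2415/64)x - 3083/128
image of x^8: (257/256)x^8 - 20x^7 + 7x^6 - 357x^5 + (595/8)x^4 - (2821/4)x^3 + (2415/16)x^2 - (3083/16)x + 4513/256
the matrix is upper triangular; its diagonal is (2, 3/2, 5/4, 9/8, 17/16, 33/32, 65/64, 129/128, 257/256)
for a triangular matrix the eigenvalues are the diagonal entries, with algebraic multiplicity their repetition count

λ = 257/256 (multiplicity 1), λ = 129/128 (multiplicity 1), λ = 65/64 (multiplicity 1), λ = 33/32 (multiplicity 1), λ = 17/16 (multiplicity 1), λ = 9/8 (multiplicity 1), λ = 5/4 (multiplicity 1), λ = 3/2 (multiplicity 1), λ = 2 (multiplicity 1)


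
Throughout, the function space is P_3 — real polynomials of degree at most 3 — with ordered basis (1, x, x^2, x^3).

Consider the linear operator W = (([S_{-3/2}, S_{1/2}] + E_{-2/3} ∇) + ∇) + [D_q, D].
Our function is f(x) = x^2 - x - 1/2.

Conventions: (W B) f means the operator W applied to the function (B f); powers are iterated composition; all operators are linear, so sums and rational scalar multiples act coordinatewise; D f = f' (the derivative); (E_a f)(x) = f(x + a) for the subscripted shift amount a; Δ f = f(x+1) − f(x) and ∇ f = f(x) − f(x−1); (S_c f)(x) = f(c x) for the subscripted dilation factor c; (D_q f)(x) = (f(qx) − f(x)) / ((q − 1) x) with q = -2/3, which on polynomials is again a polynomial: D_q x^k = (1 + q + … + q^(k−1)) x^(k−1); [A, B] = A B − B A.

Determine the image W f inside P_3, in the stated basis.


S_{1/2} f = (1/4)x^2 - (1/2)x - 1/2
S_{-3/2} S_{1/2} f = (9/16)x^2 + (3/4)x - 1/2
S_{-3/2} f = (9/4)x^2 + (3/2)x - 1/2
S_{1/2} S_{-3/2} f = (9/16)x^2 + (3/4)x - 1/2
[S_{-3/2}, S_{1/2}] f = 0
∇ f = 2x - 2
E_{-2/3} ∇ f = 2x - 10/3
([S_{-3/2}, S_{1/2}] + E_{-2/3} ∇) f = 2x - 10/3
∇ f = 2x - 2
(([S_{-3/2}, S_{1/2}] + E_{-2/3} ∇) + ∇) f = 4x - 16/3
D f = 2x - 1
D_q D f = 2
D_q f = (1/3)x - 1
D D_q f = 1/3
[D_q, D] f = 5/3
((([S_{-3/2}, S_{1/2}] + E_{-2/3} ∇) + ∇) + [D_q, D]) f = 4x - 11/3

the image equals g(x) = 4x - 11/3


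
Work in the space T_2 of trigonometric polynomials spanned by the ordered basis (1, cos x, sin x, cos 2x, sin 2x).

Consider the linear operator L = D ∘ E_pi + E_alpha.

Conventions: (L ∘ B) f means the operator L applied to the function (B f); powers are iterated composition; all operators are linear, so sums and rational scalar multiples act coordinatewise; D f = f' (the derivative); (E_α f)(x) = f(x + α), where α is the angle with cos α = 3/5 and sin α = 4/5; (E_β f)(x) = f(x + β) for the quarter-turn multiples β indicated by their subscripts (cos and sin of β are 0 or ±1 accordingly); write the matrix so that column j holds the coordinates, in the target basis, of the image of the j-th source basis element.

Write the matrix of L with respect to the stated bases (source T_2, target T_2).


image of 1: 1
image of cos x: (3/5)cos x + (1/5)sin x
image of sin x: -(1/5)cos x + (3/5)sin x
image of cos 2x: -(7/25)cos 2x - (74/25)sin 2x
image of sin 2x: (74/25)cos 2x - (7/25)sin 2x
each image's coordinates form column j of the matrix

the matrix is [[1, 0, 0, 0, 0]; [0, 3/5, -1/5, 0, 0]; [0, 1/5, 3/5, 0, 0]; [0, 0, 0, -7/25, 74/25]; [0, 0, 0, -74/25, -7/25]] (rows listed top to bottom)


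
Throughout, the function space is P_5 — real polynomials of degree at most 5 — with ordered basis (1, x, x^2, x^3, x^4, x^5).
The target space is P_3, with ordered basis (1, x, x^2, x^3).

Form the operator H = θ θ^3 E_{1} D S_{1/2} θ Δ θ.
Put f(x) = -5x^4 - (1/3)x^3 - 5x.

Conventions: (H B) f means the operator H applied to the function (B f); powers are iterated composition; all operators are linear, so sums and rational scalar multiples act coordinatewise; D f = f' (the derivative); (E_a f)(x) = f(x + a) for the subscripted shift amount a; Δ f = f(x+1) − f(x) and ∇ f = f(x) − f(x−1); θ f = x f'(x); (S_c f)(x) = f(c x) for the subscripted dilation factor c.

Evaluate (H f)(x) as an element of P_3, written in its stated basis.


θ f = -20x^4 - x^3 - 5x
Δ θ f = -80x^3 - 123x^2 - 83x - 26
θ Δ θ f = -240x^3 - 246x^2 - 83x
S_{1/2} (θ Δ θ) f = -30x^3 - (123/2)x^2 - (83/2)x
D S_{1/2} (θ Δ θ) f = -90x^2 - 123x - 83/2
E_{1} D S_{1/2} (θ Δ θ) f = -90x^2 - 303x - 509/2
θ (E_{1} D S_{1/2}) (θ Δ θ) f = -180x^2 - 303x
θ θ (E_{1} D S_{1/2}) (θ Δ θ) f = -360x^2 - 303x
θ θ θ (E_{1} D S_{1/2}) (θ Δ θ) f = -720x^2 - 303x
θ θ^3 (E_{1} D S_{1/2}) (θ Δ θ) f = -1440x^2 - 303x

g(x) = -1440x^2 - 303x


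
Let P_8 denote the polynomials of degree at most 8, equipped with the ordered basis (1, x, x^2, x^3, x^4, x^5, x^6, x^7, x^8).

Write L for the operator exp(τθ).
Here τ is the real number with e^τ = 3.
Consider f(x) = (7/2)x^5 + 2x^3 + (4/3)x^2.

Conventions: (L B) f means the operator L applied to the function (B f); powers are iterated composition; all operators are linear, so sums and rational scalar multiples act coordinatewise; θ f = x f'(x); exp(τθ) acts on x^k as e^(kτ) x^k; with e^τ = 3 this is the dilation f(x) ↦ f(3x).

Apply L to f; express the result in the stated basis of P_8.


exp(τθ) x^k = e^(kτ) x^k; with e^τ = 3 this sends x^k to 3^k x^k
x^2 ↦ 9 x^2
x^3 ↦ 27 x^3
x^5 ↦ 243 x^5
applying this coordinatewise to f: exp(τθ) f = (1701/2)x^5 + 54x^3 + 12x^2

the image equals g(x) = (1701/2)x^5 + 54x^3 + 12x^2


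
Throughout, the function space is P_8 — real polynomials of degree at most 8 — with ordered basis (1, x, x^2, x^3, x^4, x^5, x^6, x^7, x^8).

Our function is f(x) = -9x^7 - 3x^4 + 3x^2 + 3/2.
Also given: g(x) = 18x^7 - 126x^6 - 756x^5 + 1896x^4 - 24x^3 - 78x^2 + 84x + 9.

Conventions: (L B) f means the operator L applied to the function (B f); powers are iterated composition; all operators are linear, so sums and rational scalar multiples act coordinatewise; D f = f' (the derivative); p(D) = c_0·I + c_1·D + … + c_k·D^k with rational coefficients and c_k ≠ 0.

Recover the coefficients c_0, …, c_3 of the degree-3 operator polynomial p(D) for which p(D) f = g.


p(D) = -2·I + 2·D + 2·D^2 − D^3, i.e. c_0 = -2, c_1 = 2, c_2 = 2, c_3 = -1

D^0 f = -9x^7 - 3x^4 + 3x^2 + 3/2
D^1 f = -63x^6 - 12x^3 + 6x
D^2 f = -378x^5 - 36x^2 + 6
D^3 f = -1890x^4 - 72x
matching coefficients of g against c_0 f + c_1 Df + … from the top degree down determines the c_i
solution: c_0 = -2, c_1 = 2, c_2 = 2, c_3 = -1


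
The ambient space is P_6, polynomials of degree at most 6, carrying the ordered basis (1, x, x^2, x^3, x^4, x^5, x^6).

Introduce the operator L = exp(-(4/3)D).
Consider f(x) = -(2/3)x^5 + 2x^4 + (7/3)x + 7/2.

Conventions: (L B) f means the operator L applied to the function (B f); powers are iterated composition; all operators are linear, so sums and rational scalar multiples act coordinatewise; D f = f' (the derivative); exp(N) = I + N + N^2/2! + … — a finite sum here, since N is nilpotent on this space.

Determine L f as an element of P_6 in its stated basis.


g(x) = -(2/3)x^5 + (58/9)x^4 - (608/27)x^3 + (3008/81)x^2 - (6601/243)x + 13879/1458

order-1 term: (40/9)x^4 - (32/3)x^3 - 28/9
order-2 term: -(320/27)x^3 + (64/3)x^2
order-3 term: (1280/81)x^2 - (512/27)x
order-4 term: -(2560/243)x + 512/81
order-5 term: 2048/729
the series for exp(-(4/3)D) f terminates at order 5
exp(-(4/3)D) f = -(2/3)x^5 + (58/9)x^4 - (608/27)x^3 + (3008/81)x^2 - (6601/243)x + 13879/1458


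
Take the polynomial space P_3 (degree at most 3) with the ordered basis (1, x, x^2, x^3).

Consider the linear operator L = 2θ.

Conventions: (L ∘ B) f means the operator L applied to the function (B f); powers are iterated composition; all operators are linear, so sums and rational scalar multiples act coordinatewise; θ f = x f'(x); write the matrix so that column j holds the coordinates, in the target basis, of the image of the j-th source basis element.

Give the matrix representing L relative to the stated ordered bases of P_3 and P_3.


image of 1: 0
image of x: 2x
image of x^2: 4x^2
image of x^3: 6x^3
each image's coordinates form column j of the matrix

the matrix is [[0, 0, 0, 0]; [0, 2, 0, 0]; [0, 0, 4, 0]; [0, 0, 0, 6]] (rows listed top to bottom)


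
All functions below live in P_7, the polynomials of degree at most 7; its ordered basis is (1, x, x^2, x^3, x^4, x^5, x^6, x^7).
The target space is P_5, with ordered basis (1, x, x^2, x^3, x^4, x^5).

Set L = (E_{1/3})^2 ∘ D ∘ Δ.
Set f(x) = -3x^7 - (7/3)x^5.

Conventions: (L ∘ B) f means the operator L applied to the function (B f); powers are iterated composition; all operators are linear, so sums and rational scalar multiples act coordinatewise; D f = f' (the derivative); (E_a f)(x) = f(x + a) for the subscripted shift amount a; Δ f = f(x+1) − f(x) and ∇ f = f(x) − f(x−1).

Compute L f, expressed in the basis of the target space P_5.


Δ f = -21x^6 - 63x^5 - (350/3)x^4 - (385/3)x^3 - (259/3)x^2 - (98/3)x - 16/3
D Δ f = -126x^5 - 315x^4 - (1400/3)x^3 - 385x^2 - (518/3)x - 98/3
E_{1/3} D Δ f = -126x^5 - 525x^4 - (3080/3)x^3 - (3325/3)x^2 - (1918/3)x - 12530/81
E_{1/3} E_{1/3} D Δ f = -126x^5 - 735x^4 - (5600/3)x^3 - (7595/3)x^2 - 1806x - 43414/81

g(x) = -126x^5 - 735x^4 - (5600/3)x^3 - (7595/3)x^2 - 1806x - 43414/81


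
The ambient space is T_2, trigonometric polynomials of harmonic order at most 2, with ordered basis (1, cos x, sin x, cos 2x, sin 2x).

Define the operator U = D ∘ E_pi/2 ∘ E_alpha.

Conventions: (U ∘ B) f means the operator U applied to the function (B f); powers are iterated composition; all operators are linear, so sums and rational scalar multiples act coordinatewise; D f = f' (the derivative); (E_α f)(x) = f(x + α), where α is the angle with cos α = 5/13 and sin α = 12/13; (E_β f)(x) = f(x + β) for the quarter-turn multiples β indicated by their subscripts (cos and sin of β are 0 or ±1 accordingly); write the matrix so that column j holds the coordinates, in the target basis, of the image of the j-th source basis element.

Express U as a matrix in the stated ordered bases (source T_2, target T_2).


image of 1: 0
image of cos x: -(5/13)cos x + (12/13)sin x
image of sin x: -(12/13)cos x - (5/13)sin x
image of cos 2x: (240/169)cos 2x - (238/169)sin 2x
image of sin 2x: (238/169)cos 2x + (240/169)sin 2x
each image's coordinates form column j of the matrix

the matrix is [[0, 0, 0, 0, 0]; [0, -5/13, -12/13, 0, 0]; [0, 12/13, -5/13, 0, 0]; [0, 0, 0, 240/169, 238/169]; [0, 0, 0, -238/169, 240/169]] (rows listed top to bottom)


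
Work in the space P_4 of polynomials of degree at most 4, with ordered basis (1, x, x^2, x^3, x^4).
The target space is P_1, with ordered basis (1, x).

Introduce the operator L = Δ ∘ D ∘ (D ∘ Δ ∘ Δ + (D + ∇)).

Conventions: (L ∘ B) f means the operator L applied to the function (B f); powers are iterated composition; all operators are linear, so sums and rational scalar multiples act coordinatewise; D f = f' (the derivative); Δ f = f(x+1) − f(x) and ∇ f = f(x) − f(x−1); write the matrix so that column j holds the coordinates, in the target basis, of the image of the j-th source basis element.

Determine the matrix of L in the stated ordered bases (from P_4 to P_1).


the matrix is [[0, 0, 0, 12, 12]; [0, 0, 0, 0, 48]] (rows listed top to bottom)

image of 1: 0
image of x: 0
image of x^2: 0
image of x^3: 12
image of x^4: 48x + 12
each image's coordinates form column j of the matrix


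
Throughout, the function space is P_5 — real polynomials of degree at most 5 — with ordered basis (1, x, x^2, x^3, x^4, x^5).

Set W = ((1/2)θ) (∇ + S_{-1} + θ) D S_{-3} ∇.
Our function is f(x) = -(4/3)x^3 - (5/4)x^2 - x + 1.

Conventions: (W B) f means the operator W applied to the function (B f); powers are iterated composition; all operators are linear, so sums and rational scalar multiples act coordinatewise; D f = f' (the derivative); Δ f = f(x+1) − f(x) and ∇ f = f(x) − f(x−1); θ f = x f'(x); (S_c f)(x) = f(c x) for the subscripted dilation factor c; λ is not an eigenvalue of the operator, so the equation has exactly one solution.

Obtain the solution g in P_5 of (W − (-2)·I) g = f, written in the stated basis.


the image equals g(x) = -(2/3)x^3 - (5/8)x^2 - (1/2)x + 1/2

write g with unknown coordinates in the stated basis and equate coefficients in (W − (-2)·I) g = f
solving from the highest basis element down gives g = -(2/3)x^3 - (5/8)x^2 - (1/2)x + 1/2
check: W g = 0
so W g − (-2)·g = -(4/3)x^3 - (5/4)x^2 - x + 1 = f ✓


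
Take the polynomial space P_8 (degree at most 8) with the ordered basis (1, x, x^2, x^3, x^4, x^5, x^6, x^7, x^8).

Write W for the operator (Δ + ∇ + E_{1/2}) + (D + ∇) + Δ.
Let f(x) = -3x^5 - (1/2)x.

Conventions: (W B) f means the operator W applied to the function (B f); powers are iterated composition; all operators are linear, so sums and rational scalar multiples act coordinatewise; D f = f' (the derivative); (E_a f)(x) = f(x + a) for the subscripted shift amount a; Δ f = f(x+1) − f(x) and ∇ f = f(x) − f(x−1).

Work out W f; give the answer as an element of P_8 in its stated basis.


g(x) = -3x^5 - (165/2)x^4 - (15/2)x^3 - (495/4)x^2 - (23/16)x - 475/32

Δ f = -15x^4 - 30x^3 - 30x^2 - 15x - 7/2
∇ f = -15x^4 + 30x^3 - 30x^2 + 15x - 7/2
E_{1/2} f = -3x^5 - (15/2)x^4 - (15/2)x^3 - (15/4)x^2 - (23/16)x - 11/32
(Δ + ∇ + E_{1/2}) f = -3x^5 - (75/2)x^4 - (15/2)x^3 - (255/4)x^2 - (23/16)x - 235/32
D f = -15x^4 - 1/2
∇ f = -15x^4 + 30x^3 - 30x^2 + 15x - 7/2
(D + ∇) f = -30x^4 + 30x^3 - 30x^2 + 15x - 4
Δ f = -15x^4 - 30x^3 - 30x^2 - 15x - 7/2
((Δ + ∇ + E_{1/2}) + (D + ∇) + Δ) f = -3x^5 - (165/2)x^4 - (15/2)x^3 - (495/4)x^2 - (23/16)x - 475/32


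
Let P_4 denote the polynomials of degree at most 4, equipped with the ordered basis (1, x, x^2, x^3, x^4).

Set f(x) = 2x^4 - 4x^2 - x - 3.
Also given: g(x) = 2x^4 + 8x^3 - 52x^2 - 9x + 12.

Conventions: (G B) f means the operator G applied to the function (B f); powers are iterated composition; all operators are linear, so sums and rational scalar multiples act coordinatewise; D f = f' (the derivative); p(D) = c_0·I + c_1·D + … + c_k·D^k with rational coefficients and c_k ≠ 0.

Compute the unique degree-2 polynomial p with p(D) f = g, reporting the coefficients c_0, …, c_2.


D^0 f = 2x^4 - 4x^2 - x - 3
D^1 f = 8x^3 - 8x - 1
D^2 f = 24x^2 - 8
matching coefficients of g against c_0 f + c_1 Df + … from the top degree down determines the c_i
solution: c_0 = 1, c_1 = 1, c_2 = -2

p(D) = I + D − 2·D^2, i.e. c_0 = 1, c_1 = 1, c_2 = -2


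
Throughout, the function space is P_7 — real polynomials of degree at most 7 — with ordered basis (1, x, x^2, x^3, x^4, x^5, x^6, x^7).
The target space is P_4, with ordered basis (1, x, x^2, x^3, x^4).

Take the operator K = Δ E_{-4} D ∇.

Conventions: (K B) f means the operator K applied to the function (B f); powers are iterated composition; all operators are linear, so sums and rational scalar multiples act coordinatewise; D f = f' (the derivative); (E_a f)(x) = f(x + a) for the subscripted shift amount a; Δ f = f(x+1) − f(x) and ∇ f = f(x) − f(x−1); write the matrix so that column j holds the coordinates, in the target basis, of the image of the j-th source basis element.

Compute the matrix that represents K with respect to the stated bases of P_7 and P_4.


image of 1: 0
image of x: 0
image of x^2: 0
image of x^3: 6
image of x^4: 24x - 96
image of x^5: 60x^2 - 480x + 970
image of x^6: 120x^3 - 1440x^2 + 5820x - 7920
image of x^7: 210x^4 - 3360x^3 + 20370x^2 - 55440x + 57134
each image's coordinates form column j of the matrix

the matrix is [[0, 0, 0, 6, -96, 970, -7920, 57134]; [0, 0, 0, 0, 24, -480, 5820, -55440]; [0, 0, 0, 0, 0, 60, -1440, 20370]; [0, 0, 0, 0, 0, 0, 120, -3360]; [0, 0, 0, 0, 0, 0, 0, 210]] (rows listed top to bottom)


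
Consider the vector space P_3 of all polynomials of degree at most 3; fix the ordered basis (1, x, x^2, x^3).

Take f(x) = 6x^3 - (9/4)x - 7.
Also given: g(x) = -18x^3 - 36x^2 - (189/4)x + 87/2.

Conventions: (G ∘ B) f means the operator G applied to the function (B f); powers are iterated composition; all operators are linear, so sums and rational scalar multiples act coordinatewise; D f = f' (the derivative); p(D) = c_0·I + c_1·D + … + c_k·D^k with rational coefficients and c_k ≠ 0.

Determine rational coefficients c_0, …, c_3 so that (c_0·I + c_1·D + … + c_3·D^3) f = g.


D^0 f = 6x^3 - (9/4)x - 7
D^1 f = 18x^2 - 9/4
D^2 f = 36x
D^3 f = 36
matching coefficients of g against c_0 f + c_1 Df + … from the top degree down determines the c_i
solution: c_0 = -3, c_1 = -2, c_2 = -3/2, c_3 = 1/2

c_0 = -3, c_1 = -2, c_2 = -3/2, c_3 = 1/2


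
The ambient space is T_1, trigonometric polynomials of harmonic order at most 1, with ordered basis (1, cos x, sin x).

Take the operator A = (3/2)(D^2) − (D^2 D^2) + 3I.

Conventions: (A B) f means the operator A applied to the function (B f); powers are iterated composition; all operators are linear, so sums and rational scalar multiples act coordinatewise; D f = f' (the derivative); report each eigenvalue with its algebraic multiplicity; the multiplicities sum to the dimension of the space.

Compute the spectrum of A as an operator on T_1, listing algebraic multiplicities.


image of 1: 3
image of cos x: (1/2)cos x
image of sin x: (1/2)sin x
the matrix is diagonal; its diagonal is (3, 1/2, 1/2)
for a triangular matrix the eigenvalues are the diagonal entries, with algebraic multiplicity their repetition count

λ = 1/2 (multiplicity 2), λ = 3 (multiplicity 1)


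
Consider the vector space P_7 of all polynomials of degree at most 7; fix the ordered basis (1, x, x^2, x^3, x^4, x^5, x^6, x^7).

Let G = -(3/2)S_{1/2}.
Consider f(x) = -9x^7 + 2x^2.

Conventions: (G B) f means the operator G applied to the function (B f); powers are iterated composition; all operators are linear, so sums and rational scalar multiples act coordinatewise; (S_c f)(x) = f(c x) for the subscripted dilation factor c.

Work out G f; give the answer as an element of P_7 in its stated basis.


g(x) = (27/256)x^7 - (3/4)x^2

S_{1/2} f = -(9/128)x^7 + (1/2)x^2
(-(3/2)S_{1/2}) f = (27/256)x^7 - (3/4)x^2


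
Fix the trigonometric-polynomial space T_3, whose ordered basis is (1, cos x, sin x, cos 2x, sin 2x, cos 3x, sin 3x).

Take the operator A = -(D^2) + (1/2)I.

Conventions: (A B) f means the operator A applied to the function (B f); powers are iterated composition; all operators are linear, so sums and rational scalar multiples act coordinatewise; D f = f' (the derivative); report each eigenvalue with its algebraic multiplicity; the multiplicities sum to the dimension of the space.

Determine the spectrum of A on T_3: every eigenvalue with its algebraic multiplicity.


λ = 1/2 (multiplicity 1), λ = 3/2 (multiplicity 2), λ = 9/2 (multiplicity 2), λ = 19/2 (multiplicity 2)

image of 1: 1/2
image of cos x: (3/2)cos x
image of sin x: (3/2)sin x
image of cos 2x: (9/2)cos 2x
image of sin 2x: (9/2)sin 2x
image of cos 3x: (19/2)cos 3x
image of sin 3x: (19/2)sin 3x
the matrix is diagonal; its diagonal is (1/2, 3/2, 3/2, 9/2, 9/2, 19/2, 19/2)
for a triangular matrix the eigenvalues are the diagonal entries, with algebraic multiplicity their repetition count


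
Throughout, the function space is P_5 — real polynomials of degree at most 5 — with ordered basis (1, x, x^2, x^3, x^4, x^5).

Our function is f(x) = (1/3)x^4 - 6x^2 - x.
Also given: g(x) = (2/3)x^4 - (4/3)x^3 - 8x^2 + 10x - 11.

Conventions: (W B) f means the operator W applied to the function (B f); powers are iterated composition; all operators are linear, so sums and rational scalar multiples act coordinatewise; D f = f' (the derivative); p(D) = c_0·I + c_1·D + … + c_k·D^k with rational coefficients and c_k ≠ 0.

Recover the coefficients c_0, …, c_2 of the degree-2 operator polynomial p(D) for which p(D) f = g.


p(D) = 2·I − D + D^2, i.e. c_0 = 2, c_1 = -1, c_2 = 1

D^0 f = (1/3)x^4 - 6x^2 - x
D^1 f = (4/3)x^3 - 12x - 1
D^2 f = 4x^2 - 12
matching coefficients of g against c_0 f + c_1 Df + … from the top degree down determines the c_i
solution: c_0 = 2, c_1 = -1, c_2 = 1


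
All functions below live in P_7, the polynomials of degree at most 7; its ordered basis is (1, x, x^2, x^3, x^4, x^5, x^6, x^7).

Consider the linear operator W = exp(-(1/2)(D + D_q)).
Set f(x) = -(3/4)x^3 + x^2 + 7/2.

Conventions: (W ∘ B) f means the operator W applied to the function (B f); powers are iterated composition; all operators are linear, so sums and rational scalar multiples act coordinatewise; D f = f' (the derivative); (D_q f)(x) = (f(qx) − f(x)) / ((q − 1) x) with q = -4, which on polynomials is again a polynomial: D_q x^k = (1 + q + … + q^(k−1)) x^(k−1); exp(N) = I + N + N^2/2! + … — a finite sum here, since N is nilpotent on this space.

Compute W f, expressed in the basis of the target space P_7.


order-1 term: 6x^2 + (1/2)x
order-2 term: (3/2)x - 1/4
order-3 term: -1/2
the series for exp(-(1/2)(D + D_q)) f terminates at order 3
exp(-(1/2)(D + D_q)) f = -(3/4)x^3 + 7x^2 + 2x + 11/4

the image equals g(x) = -(3/4)x^3 + 7x^2 + 2x + 11/4


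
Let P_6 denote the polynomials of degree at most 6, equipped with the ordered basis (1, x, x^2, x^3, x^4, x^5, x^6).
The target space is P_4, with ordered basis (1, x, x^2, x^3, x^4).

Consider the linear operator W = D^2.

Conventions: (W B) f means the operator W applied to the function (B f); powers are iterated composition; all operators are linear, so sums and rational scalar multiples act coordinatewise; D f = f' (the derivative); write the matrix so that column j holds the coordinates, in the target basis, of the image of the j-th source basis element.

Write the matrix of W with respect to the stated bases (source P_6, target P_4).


the matrix is [[0, 0, 2, 0, 0, 0, 0]; [0, 0, 0, 6, 0, 0, 0]; [0, 0, 0, 0, 12, 0, 0]; [0, 0, 0, 0, 0, 20, 0]; [0, 0, 0, 0, 0, 0, 30]] (rows listed top to bottom)

image of 1: 0
image of x: 0
image of x^2: 2
image of x^3: 6x
image of x^4: 12x^2
image of x^5: 20x^3
image of x^6: 30x^4
each image's coordinates form column j of the matrix


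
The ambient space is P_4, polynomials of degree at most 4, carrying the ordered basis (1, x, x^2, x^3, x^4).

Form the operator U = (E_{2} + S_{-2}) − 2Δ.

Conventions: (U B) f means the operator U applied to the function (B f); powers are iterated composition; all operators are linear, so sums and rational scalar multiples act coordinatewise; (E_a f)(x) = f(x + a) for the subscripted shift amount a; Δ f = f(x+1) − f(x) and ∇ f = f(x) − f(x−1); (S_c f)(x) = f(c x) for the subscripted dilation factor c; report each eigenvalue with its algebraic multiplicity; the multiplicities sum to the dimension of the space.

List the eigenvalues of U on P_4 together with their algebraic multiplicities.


image of 1: 2
image of x: -x
image of x^2: 5x^2 + 2
image of x^3: -7x^3 + 6x + 6
image of x^4: 17x^4 + 12x^2 + 24x + 14
the matrix is upper triangular; its diagonal is (2, -1, 5, -7, 17)
for a triangular matrix the eigenvalues are the diagonal entries, with algebraic multiplicity their repetition count

λ = -7 (multiplicity 1), λ = -1 (multiplicity 1), λ = 2 (multiplicity 1), λ = 5 (multiplicity 1), λ = 17 (multiplicity 1)
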